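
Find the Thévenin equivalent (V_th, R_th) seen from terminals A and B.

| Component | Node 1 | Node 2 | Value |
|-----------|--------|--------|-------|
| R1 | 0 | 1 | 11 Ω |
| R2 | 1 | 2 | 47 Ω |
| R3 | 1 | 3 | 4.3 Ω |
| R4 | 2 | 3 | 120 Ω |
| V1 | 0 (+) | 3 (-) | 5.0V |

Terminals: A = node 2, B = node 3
Step 1 — V_th is the open-circuit voltage V_A - V_B (nothing connected across the terminals).
Nodal analysis, taking node 3 as the 0 V reference.
Source V1 fixes V_0 = 5 V.
KCL at each unknown node (sum of currents leaving = 0; resistances in Ω):
  Node 1: (V_1 - 5)/11 + (V_1 - V_2)/47 + (V_1 - 0)/4.3 = 0
  Node 2: (V_2 - V_1)/47 + (V_2 - 0)/120 = 0
Collecting terms (coefficients in siemens):
  0.3447·V_1 - 0.02128·V_2 = 0.4545
  0.02961·V_2 - 0.02128·V_1 = 0
Determinant D = (0.3447)(0.02961) - (-0.02128)(-0.02128) = 0.009755
V_1 = [(0.4545)(0.02961) - (-0.02128)(0)]/D = 1.38 V
V_2 = [(0.3447)(0) - (0.4545)(-0.02128)]/D = 0.9914 V
V_th = V_2 - V_3 = 0.9914 - 0 = 0.9914 V
Step 2 — R_th: zero the source — replace V1 by a short circuit (node 3 merges into node 0) — and find the resistance seen between A (node 2) and B (node 0).
Reduce the network between node 2 (A) and node 0 (B) by series/parallel combination:
  Rp1 = R1 ‖ R3 (parallel, both between nodes 0 and 1) = 1/(1/11 + 1/4.3) = 3.092 Ω
  Rs1 = R2 + Rp1 (series, joined only at node 1) = 47 + 3.092 = 50.09 Ω
  Rp2 = R4 ‖ Rs1 (parallel, both between nodes 0 and 2) = 1/(1/120 + 1/50.09) = 35.34 Ω
R_th = 35.34 Ω

Final answer: V_th = 0.9914 V, R_th = 35.34 Ω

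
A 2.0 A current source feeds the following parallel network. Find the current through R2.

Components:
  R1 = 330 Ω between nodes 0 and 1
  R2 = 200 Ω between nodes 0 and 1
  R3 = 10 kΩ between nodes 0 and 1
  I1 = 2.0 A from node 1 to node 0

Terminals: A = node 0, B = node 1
All resistors sit directly between nodes 0 and 1, so they are in parallel and share one voltage V; the full source current 2 A splits among them.
1/R_par = 1/330 + 1/200 + 1/10000 = 0.00813 S  =>  R_par = 123 Ω
V = I × R_par = 2 × 123 = 246 V
I_R2 = V/R2 = 246/200 = 1.23 A

Final answer: 1.23 A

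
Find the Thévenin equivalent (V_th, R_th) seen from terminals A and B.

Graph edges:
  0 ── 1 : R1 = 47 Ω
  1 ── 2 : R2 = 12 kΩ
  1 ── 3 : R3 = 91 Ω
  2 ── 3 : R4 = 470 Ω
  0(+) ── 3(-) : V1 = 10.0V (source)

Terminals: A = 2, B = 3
Step 1 — V_th is the open-circuit voltage V_A - V_B (nothing connected across the terminals).
Nodal analysis, taking node 3 as the 0 V reference.
Source V1 fixes V_0 = 10 V.
KCL at each unknown node (sum of currents leaving = 0; resistances in Ω):
  Node 1: (V_1 - 10)/47 + (V_1 - V_2)/12000 + (V_1 - 0)/91 = 0
  Node 2: (V_2 - V_1)/12000 + (V_2 - 0)/470 = 0
Collecting terms (coefficients in siemens):
  0.03235·V_1 - 0.00008333·V_2 = 0.2128
  0.002211·V_2 - 0.00008333·V_1 = 0
Determinant D = (0.03235)(0.002211) - (-0.00008333)(-0.00008333) = 0.00007152
V_1 = [(0.2128)(0.002211) - (-0.00008333)(0)]/D = 6.578 V
V_2 = [(0.03235)(0) - (0.2128)(-0.00008333)]/D = 0.2479 V
V_th = V_2 - V_3 = 0.2479 - 0 = 0.2479 V
Step 2 — R_th: zero the source — replace V1 by a short circuit (node 3 merges into node 0) — and find the resistance seen between A (node 2) and B (node 0).
Reduce the network between node 2 (A) and node 0 (B) by series/parallel combination:
  Rp1 = R1 ‖ R3 (parallel, both between nodes 0 and 1) = 1/(1/47 + 1/91) = 30.99 Ω
  Rs1 = R2 + Rp1 (series, joined only at node 1) = 12000 + 30.99 = 12030 Ω
  Rp2 = R4 ‖ Rs1 (parallel, both between nodes 0 and 2) = 1/(1/470 + 1/12030) = 452.3 Ω
R_th = 452.3 Ω

Final answer: V_th = 0.2479 V, R_th = 452.3 Ω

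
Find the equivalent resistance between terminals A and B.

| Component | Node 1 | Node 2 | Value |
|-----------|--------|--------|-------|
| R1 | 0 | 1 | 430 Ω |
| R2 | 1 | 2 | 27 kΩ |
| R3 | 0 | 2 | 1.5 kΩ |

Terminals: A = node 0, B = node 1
Reduce the network between node 0 (A) and node 1 (B) by series/parallel combination:
  Rs1 = R3 + R2 (series, joined only at node 2) = 1500 + 27000 = 28500 Ω
  Rp1 = R1 ‖ Rs1 (parallel, both between nodes 0 and 1) = 1/(1/430 + 1/28500) = 423.6 Ω
R_eq = 423.6 Ω

Final answer: 423.6 Ω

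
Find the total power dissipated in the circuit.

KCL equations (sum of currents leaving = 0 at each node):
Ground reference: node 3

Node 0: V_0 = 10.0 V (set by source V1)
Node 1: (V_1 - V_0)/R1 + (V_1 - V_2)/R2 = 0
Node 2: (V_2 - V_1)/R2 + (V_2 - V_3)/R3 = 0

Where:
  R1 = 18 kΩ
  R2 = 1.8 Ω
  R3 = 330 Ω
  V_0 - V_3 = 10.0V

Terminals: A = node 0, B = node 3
Nodal analysis, taking node 3 as the 0 V reference.
Source V1 fixes V_0 = 10 V.
KCL at each unknown node (sum of currents leaving = 0; resistances in Ω):
  Node 1: (V_1 - 10)/18000 + (V_1 - V_2)/1.8 = 0
  Node 2: (V_2 - V_1)/1.8 + (V_2 - 0)/330 = 0
Collecting terms (coefficients in siemens):
  0.5556·V_1 - 0.5556·V_2 = 0.0005556
  0.5586·V_2 - 0.5556·V_1 = 0
Determinant D = (0.5556)(0.5586) - (-0.5556)(-0.5556) = 0.001715
V_1 = [(0.0005556)(0.5586) - (-0.5556)(0)]/D = 0.181 V
V_2 = [(0.5556)(0) - (0.0005556)(-0.5556)]/D = 0.18 V
Power in each resistor, P = (ΔV)²/R:
  P_R1 = (10 - 0.181)²/18000 = 0.005356 W
  P_R2 = (0.181 - 0.18)²/1.8 = 0.0000005356 W
  P_R3 = (0.18 - 0)²/330 = 0.0000982 W
P_total = P_R1 + P_R2 + P_R3 = 0.005455 W

Final answer: 0.005455 W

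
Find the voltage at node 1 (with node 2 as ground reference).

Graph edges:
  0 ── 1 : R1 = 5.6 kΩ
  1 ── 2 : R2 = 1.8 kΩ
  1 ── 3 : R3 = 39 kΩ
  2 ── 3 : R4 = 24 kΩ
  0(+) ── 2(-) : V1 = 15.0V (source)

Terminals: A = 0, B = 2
Nodal analysis, taking node 2 as the 0 V reference.
Source V1 fixes V_0 = 15 V.
KCL at each unknown node (sum of currents leaving = 0; resistances in Ω):
  Node 1: (V_1 - 15)/5600 + (V_1 - 0)/1800 + (V_1 - V_3)/39000 = 0
  Node 3: (V_3 - V_1)/39000 + (V_3 - 0)/24000 = 0
Collecting terms (coefficients in siemens):
  0.0007598·V_1 - 0.00002564·V_3 = 0.002679
  0.00006731·V_3 - 0.00002564·V_1 = 0
Determinant D = (0.0007598)(0.00006731) - (-0.00002564)(-0.00002564) = 0.00000005048
V_1 = [(0.002679)(0.00006731) - (-0.00002564)(0)]/D = 3.571 V
V_3 = [(0.0007598)(0) - (0.002679)(-0.00002564)]/D = 1.361 V
The requested potential is V_1 = 3.571 V.

Final answer: V_1 = 3.571 V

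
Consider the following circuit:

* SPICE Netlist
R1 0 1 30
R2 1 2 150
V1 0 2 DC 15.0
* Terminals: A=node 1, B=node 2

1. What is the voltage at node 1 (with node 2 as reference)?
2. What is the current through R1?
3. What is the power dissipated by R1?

Nodal analysis, taking node 2 as the 0 V reference.
Source V1 fixes V_0 = 15 V.
KCL at each unknown node (sum of currents leaving = 0; resistances in Ω):
  Node 1: (V_1 - 15)/30 + (V_1 - 0)/150 = 0
Collecting terms: 0.04 × V_1 = 0.5  =>  V_1 = 12.5 V
Part 1:
  Read off the nodal solution: V_1 = 12.5 V
Part 2:
  I_R1 = (V_0 - V_1)/R1 = (15 - 12.5)/30 = 0.08333 A
  Magnitude: I_R1 = 0.08333 A
Part 3:
  I_R1 = (V_0 - V_1)/R1 = (15 - 12.5)/30 = 0.08333 A
  P_R1 = I_R1² × R1 = (0.08333)² × 30 = 0.2083 W

Final answers:
1. V_1 = 12.5 V
2. I_R1 = 0.08333 A
3. P_R1 = 0.2083 W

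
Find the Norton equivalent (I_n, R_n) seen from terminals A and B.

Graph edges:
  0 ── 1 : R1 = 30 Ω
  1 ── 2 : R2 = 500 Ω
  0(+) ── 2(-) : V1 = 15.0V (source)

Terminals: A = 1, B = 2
Find the Thévenin equivalent first; then I_n = V_th/R_th and R_n = R_th.
Step 1 — V_th is the open-circuit voltage V_A - V_B (nothing connected across the terminals).
Nodal analysis, taking node 2 as the 0 V reference.
Source V1 fixes V_0 = 15 V.
KCL at each unknown node (sum of currents leaving = 0; resistances in Ω):
  Node 1: (V_1 - 15)/30 + (V_1 - 0)/500 = 0
Collecting terms: 0.03533 × V_1 = 0.5  =>  V_1 = 14.15 V
V_th = V_1 - V_2 = 14.15 - 0 = 14.15 V
Step 2 — R_th: zero the source — replace V1 by a short circuit (node 2 merges into node 0) — and find the resistance seen between A (node 1) and B (node 0).
Reduce the network between node 1 (A) and node 0 (B) by series/parallel combination:
  Rp1 = R1 ‖ R2 (parallel, both between nodes 0 and 1) = 1/(1/30 + 1/500) = 28.3 Ω
R_th = 28.3 Ω
I_n = V_th/R_th = 14.15/28.3 = 0.5 A, and R_n = R_th = 28.3 Ω

Final answer: I_n = 0.5 A, R_n = 28.3 Ω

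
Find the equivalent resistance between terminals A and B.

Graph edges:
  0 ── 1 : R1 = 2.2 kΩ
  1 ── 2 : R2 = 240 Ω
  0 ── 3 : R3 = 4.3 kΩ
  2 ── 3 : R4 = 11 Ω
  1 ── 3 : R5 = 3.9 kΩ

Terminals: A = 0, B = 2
The network is not a plain series/parallel combination. Inject a 1 A test current into terminal A (node 0) and return it from terminal B (node 2); then R_eq = V_A / (1 A).
Nodal analysis, taking node 2 as the 0 V reference.
Current source I_test pushes 1 A into node 0 and draws it out of node 2.
KCL at each unknown node (sum of currents leaving = 0; resistances in Ω):
  Node 0: (V_0 - V_1)/2200 + (V_0 - V_3)/4300 - 1 = 0
  Node 1: (V_1 - V_0)/2200 + (V_1 - 0)/240 + (V_1 - V_3)/3900 = 0
  Node 3: (V_3 - V_0)/4300 + (V_3 - V_1)/3900 + (V_3 - 0)/11 = 0
Collecting terms (coefficients in siemens):
  0.0006871·V_0 - 0.0004545·V_1 - 0.0002326·V_3 = 1
  0.004878·V_1 - 0.0004545·V_0 - 0.0002564·V_3 = 0
  0.0914·V_3 - 0.0002326·V_0 - 0.0002564·V_1 = 0
Solving these 3 simultaneous equations (Gaussian elimination) gives:
  V_0 = 1553 V, V_1 = 144.9 V, V_3 = 4.357 V
R_eq = V_0 / 1 A = 1553 Ω = 1.553 kΩ

Final answer: 1.553 kΩ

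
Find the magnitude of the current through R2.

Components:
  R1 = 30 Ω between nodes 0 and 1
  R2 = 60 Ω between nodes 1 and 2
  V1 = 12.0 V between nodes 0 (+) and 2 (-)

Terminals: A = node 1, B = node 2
Nodal analysis, taking node 2 as the 0 V reference.
Source V1 fixes V_0 = 12 V.
KCL at each unknown node (sum of currents leaving = 0; resistances in Ω):
  Node 1: (V_1 - 12)/30 + (V_1 - 0)/60 = 0
Collecting terms: 0.05 × V_1 = 0.4  =>  V_1 = 8 V
I_R2 = (V_1 - V_2)/R2 = (8 - 0)/60 = 0.1333 A
|I_R2| = 0.1333 A

Final answer: |I_R2| = 0.1333 A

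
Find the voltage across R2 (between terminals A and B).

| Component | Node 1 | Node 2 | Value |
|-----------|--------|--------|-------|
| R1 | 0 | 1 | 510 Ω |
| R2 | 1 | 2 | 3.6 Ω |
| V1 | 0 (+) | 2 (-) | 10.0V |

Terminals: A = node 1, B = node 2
R1 and R2 are in series across V1 (node 0 → node 1 → node 2), and the output A–B is taken across R2, so this is a voltage divider.
Series current: I = V1/(R1 + R2) = 10/(510 + 3.6) = 10/513.6 = 0.01947 A
V_R2 = I × R2 = V1 × R2/(R1 + R2) = 10 × 3.6/513.6 = 0.07009 V

Final answer: 0.07009 V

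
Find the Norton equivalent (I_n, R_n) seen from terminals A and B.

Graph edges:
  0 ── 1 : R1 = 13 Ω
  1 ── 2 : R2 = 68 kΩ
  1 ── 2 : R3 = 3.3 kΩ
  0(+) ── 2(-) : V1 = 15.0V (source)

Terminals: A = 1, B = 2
Find the Thévenin equivalent first; then I_n = V_th/R_th and R_n = R_th.
Step 1 — V_th is the open-circuit voltage V_A - V_B (nothing connected across the terminals).
Nodal analysis, taking node 2 as the 0 V reference.
Source V1 fixes V_0 = 15 V.
KCL at each unknown node (sum of currents leaving = 0; resistances in Ω):
  Node 1: (V_1 - 15)/13 + (V_1 - 0)/68000 + (V_1 - 0)/3300 = 0
Collecting terms: 0.07724 × V_1 = 1.154  =>  V_1 = 14.94 V
V_th = V_1 - V_2 = 14.94 - 0 = 14.94 V
Step 2 — R_th: zero the source — replace V1 by a short circuit (node 2 merges into node 0) — and find the resistance seen between A (node 1) and B (node 0).
Reduce the network between node 1 (A) and node 0 (B) by series/parallel combination:
  Rp1 = R1 ‖ R2 ‖ R3 (parallel, all between nodes 0 and 1) = 1/(1/13 + 1/68000 + 1/3300) = 12.95 Ω
R_th = 12.95 Ω
I_n = V_th/R_th = 14.94/12.95 = 1.154 A, and R_n = R_th = 12.95 Ω

Final answer: I_n = 1.154 A, R_n = 12.95 Ω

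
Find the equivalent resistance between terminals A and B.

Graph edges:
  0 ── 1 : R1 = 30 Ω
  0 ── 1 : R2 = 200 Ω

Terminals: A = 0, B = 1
Reduce the network between node 0 (A) and node 1 (B) by series/parallel combination:
  Rp1 = R1 ‖ R2 (parallel, both between nodes 0 and 1) = 1/(1/30 + 1/200) = 26.09 Ω
R_eq = 26.09 Ω

Final answer: 26.09 Ω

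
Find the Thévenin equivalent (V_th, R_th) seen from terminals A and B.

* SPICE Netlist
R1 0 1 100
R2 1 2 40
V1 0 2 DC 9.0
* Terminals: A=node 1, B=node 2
Step 1 — V_th is the open-circuit voltage V_A - V_B (nothing connected across the terminals).
Nodal analysis, taking node 2 as the 0 V reference.
Source V1 fixes V_0 = 9 V.
KCL at each unknown node (sum of currents leaving = 0; resistances in Ω):
  Node 1: (V_1 - 9)/100 + (V_1 - 0)/40 = 0
Collecting terms: 0.035 × V_1 = 0.09  =>  V_1 = 2.571 V
V_th = V_1 - V_2 = 2.571 - 0 = 2.571 V
Step 2 — R_th: zero the source — replace V1 by a short circuit (node 2 merges into node 0) — and find the resistance seen between A (node 1) and B (node 0).
Reduce the network between node 1 (A) and node 0 (B) by series/parallel combination:
  Rp1 = R1 ‖ R2 (parallel, both between nodes 0 and 1) = 1/(1/100 + 1/40) = 28.57 Ω
R_th = 28.57 Ω

Final answer: V_th = 2.571 V, R_th = 28.57 Ω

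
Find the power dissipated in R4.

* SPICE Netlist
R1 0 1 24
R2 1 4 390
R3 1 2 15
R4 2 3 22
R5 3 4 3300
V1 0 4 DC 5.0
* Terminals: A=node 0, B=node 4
Nodal analysis, taking node 4 as the 0 V reference.
Source V1 fixes V_0 = 5 V.
KCL at each unknown node (sum of currents leaving = 0; resistances in Ω):
  Node 1: (V_1 - 5)/24 + (V_1 - 0)/390 + (V_1 - V_2)/15 = 0
  Node 2: (V_2 - V_1)/15 + (V_2 - V_3)/22 = 0
  Node 3: (V_3 - V_2)/22 + (V_3 - 0)/3300 = 0
Collecting terms (coefficients in siemens):
  0.1109·V_1 - 0.06667·V_2 = 0.2083
  0.1121·V_2 - 0.06667·V_1 - 0.04545·V_3 = 0
  0.04576·V_3 - 0.04545·V_2 = 0
Solving these 3 simultaneous equations (Gaussian elimination) gives:
  V_1 = 4.678 V, V_2 = 4.657 V, V_3 = 4.627 V
I_R4 = (V_2 - V_3)/R4 = (4.657 - 4.627)/22 = 0.001402 A
P_R4 = I_R4² × R4 = (0.001402)² × 22 = 0.00004324 W

Final answer: 4.324e-05 W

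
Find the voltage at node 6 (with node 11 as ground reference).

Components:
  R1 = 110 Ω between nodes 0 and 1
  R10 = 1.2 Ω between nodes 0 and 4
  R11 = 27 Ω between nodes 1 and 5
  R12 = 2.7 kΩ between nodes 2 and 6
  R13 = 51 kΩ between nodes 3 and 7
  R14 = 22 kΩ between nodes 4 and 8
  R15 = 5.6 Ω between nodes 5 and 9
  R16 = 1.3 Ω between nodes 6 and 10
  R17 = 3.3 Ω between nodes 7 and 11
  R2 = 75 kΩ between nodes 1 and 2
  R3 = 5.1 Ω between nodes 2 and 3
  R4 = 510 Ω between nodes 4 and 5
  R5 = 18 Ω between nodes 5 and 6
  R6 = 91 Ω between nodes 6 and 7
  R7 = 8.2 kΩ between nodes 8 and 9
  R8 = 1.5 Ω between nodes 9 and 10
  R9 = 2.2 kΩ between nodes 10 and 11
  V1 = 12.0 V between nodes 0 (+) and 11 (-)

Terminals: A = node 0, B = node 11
Nodal analysis, taking node 11 as the 0 V reference.
Source V1 fixes V_0 = 12 V.
KCL at each unknown node (sum of currents leaving = 0; resistances in Ω):
  Node 1: (V_1 - 12)/110 + (V_1 - V_2)/75000 + (V_1 - V_5)/27 = 0
  Node 2: (V_2 - V_1)/75000 + (V_2 - V_3)/5.1 + (V_2 - V_6)/2700 = 0
  Node 3: (V_3 - V_2)/5.1 + (V_3 - V_7)/51000 = 0
  Node 4: (V_4 - V_5)/510 + (V_4 - 12)/1.2 + (V_4 - V_8)/22000 = 0
  Node 5: (V_5 - V_4)/510 + (V_5 - V_6)/18 + (V_5 - V_1)/27 + (V_5 - V_9)/5.6 = 0
  Node 6: (V_6 - V_5)/18 + (V_6 - V_7)/91 + (V_6 - V_2)/2700 + (V_6 - V_10)/1.3 = 0
  Node 7: (V_7 - V_6)/91 + (V_7 - V_3)/51000 + (V_7 - 0)/3.3 = 0
  Node 8: (V_8 - V_9)/8200 + (V_8 - V_4)/22000 = 0
  Node 9: (V_9 - V_8)/8200 + (V_9 - V_10)/1.5 + (V_9 - V_5)/5.6 = 0
  Node 10: (V_10 - V_9)/1.5 + (V_10 - 0)/2200 + (V_10 - V_6)/1.3 = 0
Collecting terms (coefficients in siemens):
  0.04614·V_1 - 0.00001333·V_2 - 0.03704·V_5 = 0.1091
  0.1965·V_2 - 0.00001333·V_1 - 0.1961·V_3 - 0.0003704·V_6 = 0
  0.1961·V_3 - 0.1961·V_2 - 0.00001961·V_7 = 0
  0.8353·V_4 - 0.001961·V_5 - 0.00004545·V_8 = 10
  0.2731·V_5 - 0.03704·V_1 - 0.001961·V_4 - 0.05556·V_6 - 0.1786·V_9 = 0
  0.8361·V_6 - 0.0003704·V_2 - 0.05556·V_5 - 0.01099·V_7 - 0.7692·V_10 = 0
  0.314·V_7 - 0.00001961·V_3 - 0.01099·V_6 = 0
  0.0001674·V_8 - 0.00004545·V_4 - 0.000122·V_9 = 0
  0.8454·V_9 - 0.1786·V_5 - 0.000122·V_8 - 0.6667·V_10 = 0
  1.436·V_10 - 0.7692·V_6 - 0.6667·V_9 = 0
Solving these 10 simultaneous equations (Gaussian elimination) gives:
  V_1 = 6.905 V, V_2 = 5.123 V, V_3 = 5.122 V, V_4 = 11.98 V
  V_5 = 5.655 V, V_6 = 5.32 V, V_7 = 0.1865 V, V_8 = 7.21 V
  V_9 = 5.43 V, V_10 = 5.369 V
The requested potential is V_6 = 5.32 V.

Final answer: V_6 = 5.32 V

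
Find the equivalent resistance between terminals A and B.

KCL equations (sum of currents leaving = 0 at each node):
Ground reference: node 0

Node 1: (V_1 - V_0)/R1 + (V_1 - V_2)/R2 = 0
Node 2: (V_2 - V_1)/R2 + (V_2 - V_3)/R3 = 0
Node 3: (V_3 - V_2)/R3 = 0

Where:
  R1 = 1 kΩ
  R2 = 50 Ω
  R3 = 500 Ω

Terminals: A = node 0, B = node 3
Reduce the network between node 0 (A) and node 3 (B) by series/parallel combination:
  Rs1 = R1 + R2 (series, joined only at node 1) = 1000 + 50 = 1050 Ω
  Rs2 = R3 + Rs1 (series, joined only at node 2) = 500 + 1050 = 1550 Ω
R_eq = 1.55 kΩ

Final answer: 1.55 kΩ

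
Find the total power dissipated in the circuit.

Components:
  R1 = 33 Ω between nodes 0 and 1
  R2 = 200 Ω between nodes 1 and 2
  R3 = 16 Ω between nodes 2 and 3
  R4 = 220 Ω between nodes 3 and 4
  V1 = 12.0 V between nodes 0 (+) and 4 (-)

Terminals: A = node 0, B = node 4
Nodal analysis, taking node 4 as the 0 V reference.
Source V1 fixes V_0 = 12 V.
KCL at each unknown node (sum of currents leaving = 0; resistances in Ω):
  Node 1: (V_1 - 12)/33 + (V_1 - V_2)/200 = 0
  Node 2: (V_2 - V_1)/200 + (V_2 - V_3)/16 = 0
  Node 3: (V_3 - V_2)/16 + (V_3 - 0)/220 = 0
Collecting terms (coefficients in siemens):
  0.0353·V_1 - 0.005·V_2 = 0.3636
  0.0675·V_2 - 0.005·V_1 - 0.0625·V_3 = 0
  0.06705·V_3 - 0.0625·V_2 = 0
Solving these 3 simultaneous equations (Gaussian elimination) gives:
  V_1 = 11.16 V, V_2 = 6.038 V, V_3 = 5.629 V
Power in each resistor, P = (ΔV)²/R:
  P_R1 = (12 - 11.16)²/33 = 0.0216 W
  P_R2 = (11.16 - 6.038)²/200 = 0.1309 W
  P_R3 = (6.038 - 5.629)²/16 = 0.01047 W
  P_R4 = (5.629 - 0)²/220 = 0.144 W
P_total = P_R1 + P_R2 + P_R3 + P_R4 = 0.307 W

Final answer: 0.307 W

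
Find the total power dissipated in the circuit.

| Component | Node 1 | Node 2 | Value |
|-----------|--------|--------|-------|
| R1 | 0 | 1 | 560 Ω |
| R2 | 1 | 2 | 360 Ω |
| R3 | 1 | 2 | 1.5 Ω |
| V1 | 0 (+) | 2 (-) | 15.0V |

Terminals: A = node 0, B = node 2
Nodal analysis, taking node 2 as the 0 V reference.
Source V1 fixes V_0 = 15 V.
KCL at each unknown node (sum of currents leaving = 0; resistances in Ω):
  Node 1: (V_1 - 15)/560 + (V_1 - 0)/360 + (V_1 - 0)/1.5 = 0
Collecting terms: 0.6712 × V_1 = 0.02679  =>  V_1 = 0.03991 V
Power in each resistor, P = (ΔV)²/R:
  P_R1 = (15 - 0.03991)²/560 = 0.3997 W
  P_R2 = (0.03991 - 0)²/360 = 0.000004423 W
  P_R3 = (0.03991 - 0)²/1.5 = 0.001062 W
P_total = P_R1 + P_R2 + P_R3 = 0.4007 W

Final answer: 0.4007 W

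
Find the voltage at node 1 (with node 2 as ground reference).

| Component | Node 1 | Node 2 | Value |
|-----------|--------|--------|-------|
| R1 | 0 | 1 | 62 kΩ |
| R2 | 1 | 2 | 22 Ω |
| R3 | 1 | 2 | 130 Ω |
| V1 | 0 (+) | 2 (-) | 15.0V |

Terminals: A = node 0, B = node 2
Nodal analysis, taking node 2 as the 0 V reference.
Source V1 fixes V_0 = 15 V.
KCL at each unknown node (sum of currents leaving = 0; resistances in Ω):
  Node 1: (V_1 - 15)/62000 + (V_1 - 0)/22 + (V_1 - 0)/130 = 0
Collecting terms: 0.05316 × V_1 = 0.0002419  =>  V_1 = 0.004551 V
The requested potential is V_1 = 0.004551 V.

Final answer: V_1 = 0.004551 V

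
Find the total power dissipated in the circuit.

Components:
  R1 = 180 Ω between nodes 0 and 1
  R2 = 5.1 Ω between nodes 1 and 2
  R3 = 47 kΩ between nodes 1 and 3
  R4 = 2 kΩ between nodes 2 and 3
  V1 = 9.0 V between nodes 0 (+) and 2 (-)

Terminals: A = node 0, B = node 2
Nodal analysis, taking node 2 as the 0 V reference.
Source V1 fixes V_0 = 9 V.
KCL at each unknown node (sum of currents leaving = 0; resistances in Ω):
  Node 1: (V_1 - 9)/180 + (V_1 - 0)/5.1 + (V_1 - V_3)/47000 = 0
  Node 3: (V_3 - V_1)/47000 + (V_3 - 0)/2000 = 0
Collecting terms (coefficients in siemens):
  0.2017·V_1 - 0.00002128·V_3 = 0.05
  0.0005213·V_3 - 0.00002128·V_1 = 0
Determinant D = (0.2017)(0.0005213) - (-0.00002128)(-0.00002128) = 0.0001051
V_1 = [(0.05)(0.0005213) - (-0.00002128)(0)]/D = 0.2479 V
V_3 = [(0.2017)(0) - (0.05)(-0.00002128)]/D = 0.01012 V
Power in each resistor, P = (ΔV)²/R:
  P_R1 = (9 - 0.2479)²/180 = 0.4255 W
  P_R2 = (0.2479 - 0)²/5.1 = 0.01205 W
  P_R3 = (0.2479 - 0.01012)²/47000 = 0.000001203 W
  P_R4 = (0 - 0.01012)²/2000 = 0.00000005121 W
P_total = P_R1 + P_R2 + P_R3 + P_R4 = 0.4376 W

Final answer: 0.4376 W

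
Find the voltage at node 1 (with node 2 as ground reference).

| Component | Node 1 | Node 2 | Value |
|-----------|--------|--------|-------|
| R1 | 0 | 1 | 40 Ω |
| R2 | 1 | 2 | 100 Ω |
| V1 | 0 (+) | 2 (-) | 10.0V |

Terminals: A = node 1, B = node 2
Nodal analysis, taking node 2 as the 0 V reference.
Source V1 fixes V_0 = 10 V.
KCL at each unknown node (sum of currents leaving = 0; resistances in Ω):
  Node 1: (V_1 - 10)/40 + (V_1 - 0)/100 = 0
Collecting terms: 0.035 × V_1 = 0.25  =>  V_1 = 7.143 V
The requested potential is V_1 = 7.143 V.

Final answer: V_1 = 7.143 V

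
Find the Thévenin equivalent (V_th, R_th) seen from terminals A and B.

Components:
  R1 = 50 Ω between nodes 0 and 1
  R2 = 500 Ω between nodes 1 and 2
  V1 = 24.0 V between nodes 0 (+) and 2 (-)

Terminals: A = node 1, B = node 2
Step 1 — V_th is the open-circuit voltage V_A - V_B (nothing connected across the terminals).
Nodal analysis, taking node 2 as the 0 V reference.
Source V1 fixes V_0 = 24 V.
KCL at each unknown node (sum of currents leaving = 0; resistances in Ω):
  Node 1: (V_1 - 24)/50 + (V_1 - 0)/500 = 0
Collecting terms: 0.022 × V_1 = 0.48  =>  V_1 = 21.82 V
V_th = V_1 - V_2 = 21.82 - 0 = 21.82 V
Step 2 — R_th: zero the source — replace V1 by a short circuit (node 2 merges into node 0) — and find the resistance seen between A (node 1) and B (node 0).
Reduce the network between node 1 (A) and node 0 (B) by series/parallel combination:
  Rp1 = R1 ‖ R2 (parallel, both between nodes 0 and 1) = 1/(1/50 + 1/500) = 45.45 Ω
R_th = 45.45 Ω

Final answer: V_th = 21.82 V, R_th = 45.45 Ω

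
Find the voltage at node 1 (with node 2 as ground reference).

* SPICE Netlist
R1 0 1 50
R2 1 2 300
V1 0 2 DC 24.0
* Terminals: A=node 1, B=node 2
Nodal analysis, taking node 2 as the 0 V reference.
Source V1 fixes V_0 = 24 V.
KCL at each unknown node (sum of currents leaving = 0; resistances in Ω):
  Node 1: (V_1 - 24)/50 + (V_1 - 0)/300 = 0
Collecting terms: 0.02333 × V_1 = 0.48  =>  V_1 = 20.57 V
The requested potential is V_1 = 20.57 V.

Final answer: V_1 = 20.57 V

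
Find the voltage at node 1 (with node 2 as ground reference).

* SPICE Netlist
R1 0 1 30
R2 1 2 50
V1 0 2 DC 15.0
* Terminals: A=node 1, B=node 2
Nodal analysis, taking node 2 as the 0 V reference.
Source V1 fixes V_0 = 15 V.
KCL at each unknown node (sum of currents leaving = 0; resistances in Ω):
  Node 1: (V_1 - 15)/30 + (V_1 - 0)/50 = 0
Collecting terms: 0.05333 × V_1 = 0.5  =>  V_1 = 9.375 V
The requested potential is V_1 = 9.375 V.

Final answer: V_1 = 9.375 V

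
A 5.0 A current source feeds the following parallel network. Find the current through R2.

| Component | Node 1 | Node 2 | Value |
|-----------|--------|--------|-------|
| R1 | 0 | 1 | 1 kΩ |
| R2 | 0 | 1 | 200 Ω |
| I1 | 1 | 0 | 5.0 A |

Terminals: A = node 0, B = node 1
All resistors sit directly between nodes 0 and 1, so they are in parallel and share one voltage V; the full source current 5 A splits among them.
1/R_par = 1/1000 + 1/200 = 0.006 S  =>  R_par = 166.7 Ω
V = I × R_par = 5 × 166.7 = 833.3 V
I_R2 = V/R2 = 833.3/200 = 4.167 A

Final answer: 4.167 A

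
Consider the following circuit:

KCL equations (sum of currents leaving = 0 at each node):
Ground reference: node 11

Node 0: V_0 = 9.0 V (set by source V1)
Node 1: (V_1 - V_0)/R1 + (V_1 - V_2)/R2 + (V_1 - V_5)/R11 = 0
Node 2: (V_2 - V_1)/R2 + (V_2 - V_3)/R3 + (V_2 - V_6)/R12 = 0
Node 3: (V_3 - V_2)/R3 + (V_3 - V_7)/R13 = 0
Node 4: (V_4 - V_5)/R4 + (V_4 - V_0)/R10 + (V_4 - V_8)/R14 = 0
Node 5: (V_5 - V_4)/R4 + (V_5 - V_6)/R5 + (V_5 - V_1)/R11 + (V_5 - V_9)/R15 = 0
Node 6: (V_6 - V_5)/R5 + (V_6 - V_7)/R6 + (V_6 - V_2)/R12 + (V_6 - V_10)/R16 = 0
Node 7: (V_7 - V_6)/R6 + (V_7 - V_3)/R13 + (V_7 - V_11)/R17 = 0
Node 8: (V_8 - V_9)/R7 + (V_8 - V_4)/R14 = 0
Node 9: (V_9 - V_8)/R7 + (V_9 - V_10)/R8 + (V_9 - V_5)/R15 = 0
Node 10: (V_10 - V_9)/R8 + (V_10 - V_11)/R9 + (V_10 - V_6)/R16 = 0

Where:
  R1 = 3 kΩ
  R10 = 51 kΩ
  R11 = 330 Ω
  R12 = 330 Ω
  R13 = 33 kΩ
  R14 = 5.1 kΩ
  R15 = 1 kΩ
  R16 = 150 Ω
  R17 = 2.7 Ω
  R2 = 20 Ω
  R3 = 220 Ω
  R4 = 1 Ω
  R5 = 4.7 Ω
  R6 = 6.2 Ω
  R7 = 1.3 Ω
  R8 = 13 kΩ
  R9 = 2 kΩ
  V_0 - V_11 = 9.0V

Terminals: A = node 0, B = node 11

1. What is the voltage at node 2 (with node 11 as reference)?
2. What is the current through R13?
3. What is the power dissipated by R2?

Nodal analysis, taking node 11 as the 0 V reference.
Source V1 fixes V_0 = 9 V.
KCL at each unknown node (sum of currents leaving = 0; resistances in Ω):
  Node 1: (V_1 - 9)/3000 + (V_1 - V_2)/20 + (V_1 - V_5)/330 = 0
  Node 2: (V_2 - V_1)/20 + (V_2 - V_3)/220 + (V_2 - V_6)/330 = 0
  Node 3: (V_3 - V_2)/220 + (V_3 - V_7)/33000 = 0
  Node 4: (V_4 - V_5)/1 + (V_4 - 9)/51000 + (V_4 - V_8)/5100 = 0
  Node 5: (V_5 - V_4)/1 + (V_5 - V_6)/4.7 + (V_5 - V_1)/330 + (V_5 - V_9)/1000 = 0
  Node 6: (V_6 - V_5)/4.7 + (V_6 - V_7)/6.2 + (V_6 - V_2)/330 + (V_6 - V_10)/150 = 0
  Node 7: (V_7 - V_6)/6.2 + (V_7 - V_3)/33000 + (V_7 - 0)/2.7 = 0
  Node 8: (V_8 - V_9)/1.3 + (V_8 - V_4)/5100 = 0
  Node 9: (V_9 - V_8)/1.3 + (V_9 - V_10)/13000 + (V_9 - V_5)/1000 = 0
  Node 10: (V_10 - V_9)/13000 + (V_10 - 0)/2000 + (V_10 - V_6)/150 = 0
Collecting terms (coefficients in siemens):
  0.05336·V_1 - 0.05·V_2 - 0.00303·V_5 = 0.003
  0.05758·V_2 - 0.05·V_1 - 0.004545·V_3 - 0.00303·V_6 = 0
  0.004576·V_3 - 0.004545·V_2 - 0.0000303·V_7 = 0
  1·V_4 - 1·V_5 - 0.0001961·V_8 = 0.0001765
  1.217·V_5 - 0.00303·V_1 - 1·V_4 - 0.2128·V_6 - 0.001·V_9 = 0
  0.3838·V_6 - 0.00303·V_2 - 0.2128·V_5 - 0.1613·V_7 - 0.006667·V_10 = 0
  0.5317·V_7 - 0.0000303·V_3 - 0.1613·V_6 = 0
  0.7694·V_8 - 0.0001961·V_4 - 0.7692·V_9 = 0
  0.7703·V_9 - 0.001·V_5 - 0.7692·V_8 - 0.00007692·V_10 = 0
  0.007244·V_10 - 0.006667·V_6 - 0.00007692·V_9 = 0
Solving these 10 simultaneous equations (Gaussian elimination) gives:
  V_1 = 0.5089 V, V_2 = 0.4811 V, V_3 = 0.478 V, V_4 = 0.03432 V
  V_5 = 0.03414 V, V_6 = 0.02656 V, V_7 = 0.008083 V, V_8 = 0.0336 V
  V_9 = 0.0336 V, V_10 = 0.0248 V
Part 1:
  Read off the nodal solution: V_2 = 0.4811 V
Part 2:
  I_R13 = (V_3 - V_7)/R13 = (0.478 - 0.008083)/33000 = 0.00001424 A
  Magnitude: I_R13 = 0.00001424 A
Part 3:
  I_R2 = (V_1 - V_2)/R2 = (0.5089 - 0.4811)/20 = 0.001392 A
  P_R2 = I_R2² × R2 = (0.001392)² × 20 = 0.00003873 W

Final answers:
1. V_2 = 0.4811 V
2. I_R13 = 1.424e-05 A
3. P_R2 = 3.873e-05 W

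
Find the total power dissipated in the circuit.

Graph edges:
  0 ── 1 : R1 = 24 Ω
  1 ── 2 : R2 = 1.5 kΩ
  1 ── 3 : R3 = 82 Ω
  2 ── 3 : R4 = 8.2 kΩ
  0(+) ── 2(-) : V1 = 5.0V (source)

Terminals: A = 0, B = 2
Nodal analysis, taking node 2 as the 0 V reference.
Source V1 fixes V_0 = 5 V.
KCL at each unknown node (sum of currents leaving = 0; resistances in Ω):
  Node 1: (V_1 - 5)/24 + (V_1 - 0)/1500 + (V_1 - V_3)/82 = 0
  Node 3: (V_3 - V_1)/82 + (V_3 - 0)/8200 = 0
Collecting terms (coefficients in siemens):
  0.05453·V_1 - 0.0122·V_3 = 0.2083
  0.01232·V_3 - 0.0122·V_1 = 0
Determinant D = (0.05453)(0.01232) - (-0.0122)(-0.0122) = 0.0005229
V_1 = [(0.2083)(0.01232) - (-0.0122)(0)]/D = 4.907 V
V_3 = [(0.05453)(0) - (0.2083)(-0.0122)]/D = 4.859 V
Power in each resistor, P = (ΔV)²/R:
  P_R1 = (5 - 4.907)²/24 = 0.0003583 W
  P_R2 = (4.907 - 0)²/1500 = 0.01605 W
  P_R3 = (4.907 - 4.859)²/82 = 0.00002879 W
  P_R4 = (0 - 4.859)²/8200 = 0.002879 W
P_total = P_R1 + P_R2 + P_R3 + P_R4 = 0.01932 W

Final answer: 0.01932 W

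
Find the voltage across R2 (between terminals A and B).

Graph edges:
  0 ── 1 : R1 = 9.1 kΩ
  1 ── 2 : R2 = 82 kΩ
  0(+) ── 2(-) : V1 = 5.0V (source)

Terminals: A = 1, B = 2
R1 and R2 are in series across V1 (node 0 → node 1 → node 2), and the output A–B is taken across R2, so this is a voltage divider.
Series current: I = V1/(R1 + R2) = 5/(9100 + 82000) = 5/91100 = 0.00005488 A
V_R2 = I × R2 = V1 × R2/(R1 + R2) = 5 × 82000/91100 = 4.501 V

Final answer: 4.501 V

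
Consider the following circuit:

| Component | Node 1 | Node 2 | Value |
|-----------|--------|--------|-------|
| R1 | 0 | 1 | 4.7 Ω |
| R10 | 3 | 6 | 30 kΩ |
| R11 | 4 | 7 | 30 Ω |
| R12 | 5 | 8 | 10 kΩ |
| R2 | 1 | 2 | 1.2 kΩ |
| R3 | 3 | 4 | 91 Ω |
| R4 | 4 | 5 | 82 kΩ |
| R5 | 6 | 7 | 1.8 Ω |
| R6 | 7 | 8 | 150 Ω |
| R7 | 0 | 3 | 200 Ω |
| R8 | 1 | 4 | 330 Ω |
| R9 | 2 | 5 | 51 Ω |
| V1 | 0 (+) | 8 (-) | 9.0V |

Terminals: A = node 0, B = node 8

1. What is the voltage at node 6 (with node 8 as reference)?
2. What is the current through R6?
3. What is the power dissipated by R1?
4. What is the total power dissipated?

Nodal analysis, taking node 8 as the 0 V reference.
Source V1 fixes V_0 = 9 V.
KCL at each unknown node (sum of currents leaving = 0; resistances in Ω):
  Node 1: (V_1 - 9)/4.7 + (V_1 - V_2)/1200 + (V_1 - V_4)/330 = 0
  Node 2: (V_2 - V_1)/1200 + (V_2 - V_5)/51 = 0
  Node 3: (V_3 - V_4)/91 + (V_3 - 9)/200 + (V_3 - V_6)/30000 = 0
  Node 4: (V_4 - V_3)/91 + (V_4 - V_5)/82000 + (V_4 - V_1)/330 + (V_4 - V_7)/30 = 0
  Node 5: (V_5 - V_4)/82000 + (V_5 - V_2)/51 + (V_5 - 0)/10000 = 0
  Node 6: (V_6 - V_7)/1.8 + (V_6 - V_3)/30000 = 0
  Node 7: (V_7 - V_6)/1.8 + (V_7 - 0)/150 + (V_7 - V_4)/30 = 0
Collecting terms (coefficients in siemens):
  0.2166·V_1 - 0.0008333·V_2 - 0.00303·V_4 = 1.915
  0.02044·V_2 - 0.0008333·V_1 - 0.01961·V_5 = 0
  0.01602·V_3 - 0.01099·V_4 - 0.00003333·V_6 = 0.045
  0.04736·V_4 - 0.00303·V_1 - 0.01099·V_3 - 0.0000122·V_5 - 0.03333·V_7 = 0
  0.01972·V_5 - 0.01961·V_2 - 0.0000122·V_4 = 0
  0.5556·V_6 - 0.00003333·V_3 - 0.5556·V_7 = 0
  0.5956·V_7 - 0.03333·V_4 - 0.5556·V_6 = 0
Solving these 7 simultaneous equations (Gaussian elimination) gives:
  V_1 = 8.938 V, V_2 = 7.944 V, V_3 = 6.129 V, V_4 = 4.829 V
  V_5 = 7.902 V, V_6 = 4.026 V, V_7 = 4.026 V
Part 1:
  Read off the nodal solution: V_6 = 4.026 V
Part 2:
  I_R6 = (V_7 - V_8)/R6 = (4.026 - 0)/150 = 0.02684 A
  Magnitude: I_R6 = 0.02684 A
Part 3:
  I_R1 = (V_0 - V_1)/R1 = (9 - 8.938)/4.7 = 0.01328 A
  P_R1 = I_R1² × R1 = (0.01328)² × 4.7 = 0.0008285 W
Part 4:
  Power in each resistor, P = (ΔV)²/R:
    P_R1 = (9 - 8.938)²/4.7 = 0.0008285 W
    P_R2 = (8.938 - 7.944)²/1200 = 0.0008221 W
    P_R3 = (6.129 - 4.829)²/91 = 0.01857 W
    P_R4 = (4.829 - 7.902)²/82000 = 0.0001152 W
    P_R5 = (4.026 - 4.026)²/1.8 = 0.000000008844 W
    P_R6 = (4.026 - 0)²/150 = 0.1081 W
    P_R7 = (9 - 6.129)²/200 = 0.04121 W
    P_R8 = (8.938 - 4.829)²/330 = 0.05115 W
    P_R9 = (7.944 - 7.902)²/51 = 0.00003494 W
    P_R10 = (6.129 - 4.026)²/30000 = 0.0001474 W
    P_R11 = (4.829 - 4.026)²/30 = 0.0215 W
    P_R12 = (7.902 - 0)²/10000 = 0.006244 W
  P_total = P_R1 + P_R2 + P_R3 + P_R4 + P_R5 + P_R6 + P_R7 + P_R8 + P_R9 + P_R10 + P_R11 + P_R12 = 0.2487 W

Final answers:
1. V_6 = 4.026 V
2. I_R6 = 0.02684 A
3. P_R1 = 0.0008285 W
4. P_total = 0.2487 W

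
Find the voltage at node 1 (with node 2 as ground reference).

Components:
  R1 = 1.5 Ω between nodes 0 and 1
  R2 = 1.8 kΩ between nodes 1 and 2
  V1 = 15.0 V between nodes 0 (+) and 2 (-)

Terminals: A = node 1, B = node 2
Nodal analysis, taking node 2 as the 0 V reference.
Source V1 fixes V_0 = 15 V.
KCL at each unknown node (sum of currents leaving = 0; resistances in Ω):
  Node 1: (V_1 - 15)/1.5 + (V_1 - 0)/1800 = 0
Collecting terms: 0.6672 × V_1 = 10  =>  V_1 = 14.99 V
The requested potential is V_1 = 14.99 V.

Final answer: V_1 = 14.99 V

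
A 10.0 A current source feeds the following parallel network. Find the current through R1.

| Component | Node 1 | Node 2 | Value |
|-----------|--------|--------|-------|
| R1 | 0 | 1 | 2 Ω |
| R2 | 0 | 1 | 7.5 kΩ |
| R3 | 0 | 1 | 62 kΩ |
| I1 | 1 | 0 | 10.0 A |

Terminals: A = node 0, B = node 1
All resistors sit directly between nodes 0 and 1, so they are in parallel and share one voltage V; the full source current 10 A splits among them.
1/R_par = 1/2 + 1/7500 + 1/62000 = 0.5001 S  =>  R_par = 1.999 Ω
V = I × R_par = 10 × 1.999 = 19.99 V
I_R1 = V/R1 = 19.99/2 = 9.997 A

Final answer: 9.997 A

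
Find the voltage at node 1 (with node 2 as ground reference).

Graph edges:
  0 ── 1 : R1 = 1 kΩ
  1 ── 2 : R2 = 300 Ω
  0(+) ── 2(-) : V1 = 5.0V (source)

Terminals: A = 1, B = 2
Nodal analysis, taking node 2 as the 0 V reference.
Source V1 fixes V_0 = 5 V.
KCL at each unknown node (sum of currents leaving = 0; resistances in Ω):
  Node 1: (V_1 - 5)/1000 + (V_1 - 0)/300 = 0
Collecting terms: 0.004333 × V_1 = 0.005  =>  V_1 = 1.154 V
The requested potential is V_1 = 1.154 V.

Final answer: V_1 = 1.154 V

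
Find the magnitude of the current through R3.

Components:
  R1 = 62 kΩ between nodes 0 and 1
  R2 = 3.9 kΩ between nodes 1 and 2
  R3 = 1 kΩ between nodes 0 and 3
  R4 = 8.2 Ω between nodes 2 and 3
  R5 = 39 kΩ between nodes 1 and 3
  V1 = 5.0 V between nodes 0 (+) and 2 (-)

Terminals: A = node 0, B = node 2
Nodal analysis, taking node 2 as the 0 V reference.
Source V1 fixes V_0 = 5 V.
KCL at each unknown node (sum of currents leaving = 0; resistances in Ω):
  Node 1: (V_1 - 5)/62000 + (V_1 - 0)/3900 + (V_1 - V_3)/39000 = 0
  Node 3: (V_3 - 5)/1000 + (V_3 - 0)/8.2 + (V_3 - V_1)/39000 = 0
Collecting terms (coefficients in siemens):
  0.0002982·V_1 - 0.00002564·V_3 = 0.00008065
  0.123·V_3 - 0.00002564·V_1 = 0.005
Determinant D = (0.0002982)(0.123) - (-0.00002564)(-0.00002564) = 0.00003667
V_1 = [(0.00008065)(0.123) - (-0.00002564)(0.005)]/D = 0.274 V
V_3 = [(0.0002982)(0.005) - (0.00008065)(-0.00002564)]/D = 0.04072 V
I_R3 = (V_0 - V_3)/R3 = (5 - 0.04072)/1000 = 0.004959 A
|I_R3| = 0.004959 A

Final answer: |I_R3| = 0.004959 A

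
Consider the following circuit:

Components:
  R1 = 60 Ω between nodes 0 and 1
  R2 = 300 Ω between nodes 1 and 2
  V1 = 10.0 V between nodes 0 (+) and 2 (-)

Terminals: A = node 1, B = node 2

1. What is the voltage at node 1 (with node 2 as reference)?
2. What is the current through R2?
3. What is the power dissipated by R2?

Nodal analysis, taking node 2 as the 0 V reference.
Source V1 fixes V_0 = 10 V.
KCL at each unknown node (sum of currents leaving = 0; resistances in Ω):
  Node 1: (V_1 - 10)/60 + (V_1 - 0)/300 = 0
Collecting terms: 0.02 × V_1 = 0.1667  =>  V_1 = 8.333 V
Part 1:
  Read off the nodal solution: V_1 = 8.333 V
Part 2:
  I_R2 = (V_1 - V_2)/R2 = (8.333 - 0)/300 = 0.02778 A
  Magnitude: I_R2 = 0.02778 A
Part 3:
  I_R2 = (V_1 - V_2)/R2 = (8.333 - 0)/300 = 0.02778 A
  P_R2 = I_R2² × R2 = (0.02778)² × 300 = 0.2315 W

Final answers:
1. V_1 = 8.333 V
2. I_R2 = 0.02778 A
3. P_R2 = 0.2315 W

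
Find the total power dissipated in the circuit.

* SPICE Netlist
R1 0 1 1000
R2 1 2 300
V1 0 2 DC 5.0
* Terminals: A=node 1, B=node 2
Nodal analysis, taking node 2 as the 0 V reference.
Source V1 fixes V_0 = 5 V.
KCL at each unknown node (sum of currents leaving = 0; resistances in Ω):
  Node 1: (V_1 - 5)/1000 + (V_1 - 0)/300 = 0
Collecting terms: 0.004333 × V_1 = 0.005  =>  V_1 = 1.154 V
Power in each resistor, P = (ΔV)²/R:
  P_R1 = (5 - 1.154)²/1000 = 0.01479 W
  P_R2 = (1.154 - 0)²/300 = 0.004438 W
P_total = P_R1 + P_R2 = 0.01923 W

Final answer: 0.01923 W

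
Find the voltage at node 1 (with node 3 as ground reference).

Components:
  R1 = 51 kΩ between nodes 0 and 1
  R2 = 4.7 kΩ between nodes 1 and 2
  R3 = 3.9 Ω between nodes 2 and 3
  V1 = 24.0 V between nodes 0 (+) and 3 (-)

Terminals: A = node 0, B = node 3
Nodal analysis, taking node 3 as the 0 V reference.
Source V1 fixes V_0 = 24 V.
KCL at each unknown node (sum of currents leaving = 0; resistances in Ω):
  Node 1: (V_1 - 24)/51000 + (V_1 - V_2)/4700 = 0
  Node 2: (V_2 - V_1)/4700 + (V_2 - 0)/3.9 = 0
Collecting terms (coefficients in siemens):
  0.0002324·V_1 - 0.0002128·V_2 = 0.0004706
  0.2566·V_2 - 0.0002128·V_1 = 0
Determinant D = (0.0002324)(0.2566) - (-0.0002128)(-0.0002128) = 0.00005959
V_1 = [(0.0004706)(0.2566) - (-0.0002128)(0)]/D = 2.027 V
V_2 = [(0.0002324)(0) - (0.0004706)(-0.0002128)]/D = 0.00168 V
The requested potential is V_1 = 2.027 V.

Final answer: V_1 = 2.027 V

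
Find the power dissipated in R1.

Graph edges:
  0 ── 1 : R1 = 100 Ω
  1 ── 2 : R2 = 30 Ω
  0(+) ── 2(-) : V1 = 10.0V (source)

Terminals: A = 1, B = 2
Nodal analysis, taking node 2 as the 0 V reference.
Source V1 fixes V_0 = 10 V.
KCL at each unknown node (sum of currents leaving = 0; resistances in Ω):
  Node 1: (V_1 - 10)/100 + (V_1 - 0)/30 = 0
Collecting terms: 0.04333 × V_1 = 0.1  =>  V_1 = 2.308 V
I_R1 = (V_0 - V_1)/R1 = (10 - 2.308)/100 = 0.07692 A
P_R1 = I_R1² × R1 = (0.07692)² × 100 = 0.5917 W

Final answer: 0.5917 W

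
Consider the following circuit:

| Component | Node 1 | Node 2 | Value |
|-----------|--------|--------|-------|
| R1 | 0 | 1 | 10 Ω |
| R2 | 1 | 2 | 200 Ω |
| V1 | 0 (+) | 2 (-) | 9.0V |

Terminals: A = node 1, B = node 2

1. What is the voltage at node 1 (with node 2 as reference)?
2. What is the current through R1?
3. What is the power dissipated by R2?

Nodal analysis, taking node 2 as the 0 V reference.
Source V1 fixes V_0 = 9 V.
KCL at each unknown node (sum of currents leaving = 0; resistances in Ω):
  Node 1: (V_1 - 9)/10 + (V_1 - 0)/200 = 0
Collecting terms: 0.105 × V_1 = 0.9  =>  V_1 = 8.571 V
Part 1:
  Read off the nodal solution: V_1 = 8.571 V
Part 2:
  I_R1 = (V_0 - V_1)/R1 = (9 - 8.571)/10 = 0.04286 A
  Magnitude: I_R1 = 0.04286 A
Part 3:
  I_R2 = (V_1 - V_2)/R2 = (8.571 - 0)/200 = 0.04286 A
  P_R2 = I_R2² × R2 = (0.04286)² × 200 = 0.3673 W

Final answers:
1. V_1 = 8.571 V
2. I_R1 = 0.04286 A
3. P_R2 = 0.3673 W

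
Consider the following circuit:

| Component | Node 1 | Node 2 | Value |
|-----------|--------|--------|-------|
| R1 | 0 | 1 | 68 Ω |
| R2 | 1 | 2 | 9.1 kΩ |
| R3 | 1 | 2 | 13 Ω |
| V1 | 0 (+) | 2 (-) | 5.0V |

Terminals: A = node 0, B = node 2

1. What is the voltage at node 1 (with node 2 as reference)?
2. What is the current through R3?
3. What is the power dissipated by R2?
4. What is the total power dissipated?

Nodal analysis, taking node 2 as the 0 V reference.
Source V1 fixes V_0 = 5 V.
KCL at each unknown node (sum of currents leaving = 0; resistances in Ω):
  Node 1: (V_1 - 5)/68 + (V_1 - 0)/9100 + (V_1 - 0)/13 = 0
Collecting terms: 0.09174 × V_1 = 0.07353  =>  V_1 = 0.8015 V
Part 1:
  Read off the nodal solution: V_1 = 0.8015 V
Part 2:
  I_R3 = (V_1 - V_2)/R3 = (0.8015 - 0)/13 = 0.06165 A
  Magnitude: I_R3 = 0.06165 A
Part 3:
  I_R2 = (V_1 - V_2)/R2 = (0.8015 - 0)/9100 = 0.00008808 A
  P_R2 = I_R2² × R2 = (0.00008808)² × 9100 = 0.0000706 W
Part 4:
  Power in each resistor, P = (ΔV)²/R:
    P_R1 = (5 - 0.8015)²/68 = 0.2592 W
    P_R2 = (0.8015 - 0)²/9100 = 0.0000706 W
    P_R3 = (0.8015 - 0)²/13 = 0.04942 W
  P_total = P_R1 + P_R2 + P_R3 = 0.3087 W

Final answers:
1. V_1 = 0.8015 V
2. I_R3 = 0.06165 A
3. P_R2 = 7.06e-05 W
4. P_total = 0.3087 W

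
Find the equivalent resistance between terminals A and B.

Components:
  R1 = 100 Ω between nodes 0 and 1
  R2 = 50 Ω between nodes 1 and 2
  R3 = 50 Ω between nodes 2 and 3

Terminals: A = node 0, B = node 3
Reduce the network between node 0 (A) and node 3 (B) by series/parallel combination:
  Rs1 = R1 + R2 (series, joined only at node 1) = 100 + 50 = 150 Ω
  Rs2 = R3 + Rs1 (series, joined only at node 2) = 50 + 150 = 200 Ω
R_eq = 200 Ω

Final answer: 200 Ω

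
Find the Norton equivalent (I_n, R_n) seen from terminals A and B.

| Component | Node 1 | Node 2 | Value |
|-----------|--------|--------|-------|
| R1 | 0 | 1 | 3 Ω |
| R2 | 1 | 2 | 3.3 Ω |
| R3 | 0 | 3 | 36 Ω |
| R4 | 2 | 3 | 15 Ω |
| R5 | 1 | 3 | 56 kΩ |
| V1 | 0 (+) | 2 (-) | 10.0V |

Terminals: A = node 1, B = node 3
Find the Thévenin equivalent first; then I_n = V_th/R_th and R_n = R_th.
Step 1 — V_th is the open-circuit voltage V_A - V_B (nothing connected across the terminals).
Nodal analysis, taking node 2 as the 0 V reference.
Source V1 fixes V_0 = 10 V.
KCL at each unknown node (sum of currents leaving = 0; resistances in Ω):
  Node 1: (V_1 - 10)/3 + (V_1 - 0)/3.3 + (V_1 - V_3)/56000 = 0
  Node 3: (V_3 - 10)/36 + (V_3 - 0)/15 + (V_3 - V_1)/56000 = 0
Collecting terms (coefficients in siemens):
  0.6364·V_1 - 0.00001786·V_3 = 3.333
  0.09446·V_3 - 0.00001786·V_1 = 0.2778
Determinant D = (0.6364)(0.09446) - (-0.00001786)(-0.00001786) = 0.06011
V_1 = [(3.333)(0.09446) - (-0.00001786)(0.2778)]/D = 5.238 V
V_3 = [(0.6364)(0.2778) - (3.333)(-0.00001786)]/D = 2.942 V
V_th = V_1 - V_3 = 5.238 - 2.942 = 2.296 V
Step 2 — R_th: zero the source — replace V1 by a short circuit (node 2 merges into node 0) — and find the resistance seen between A (node 1) and B (node 3).
Reduce the network between node 1 (A) and node 3 (B) by series/parallel combination:
  Rp1 = R1 ‖ R2 (parallel, both between nodes 0 and 1) = 1/(1/3 + 1/3.3) = 1.571 Ω
  Rp2 = R3 ‖ R4 (parallel, both between nodes 0 and 3) = 1/(1/36 + 1/15) = 10.59 Ω
  Rs1 = Rp1 + Rp2 (series, joined only at node 0) = 1.571 + 10.59 = 12.16 Ω
  Rp3 = R5 ‖ Rs1 (parallel, both between nodes 1 and 3) = 1/(1/56000 + 1/12.16) = 12.16 Ω
R_th = 12.16 Ω
I_n = V_th/R_th = 2.296/12.16 = 0.1889 A, and R_n = R_th = 12.16 Ω

Final answer: I_n = 0.1889 A, R_n = 12.16 Ω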